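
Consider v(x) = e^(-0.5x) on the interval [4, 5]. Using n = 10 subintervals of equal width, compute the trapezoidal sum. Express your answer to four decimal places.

Δx = (5 − 4)/10 = 0.1.
v(4) ≈ 0.1353, v(4.1) ≈ 0.1287, v(4.2) ≈ 0.1225, v(4.3) ≈ 0.1165, v(4.4) ≈ 0.1108, v(4.5) ≈ 0.1054, v(4.6) ≈ 0.1003, v(4.7) ≈ 0.0954, v(4.8) ≈ 0.0907, v(4.9) ≈ 0.0863, v(5) ≈ 0.0821.
T_10 = (Δx/2)·[v(x_0) + 2v(x_1) + ... + 2v(x_{9}) + v(x_10)].
Sum ≈ 0.1065.

0.1065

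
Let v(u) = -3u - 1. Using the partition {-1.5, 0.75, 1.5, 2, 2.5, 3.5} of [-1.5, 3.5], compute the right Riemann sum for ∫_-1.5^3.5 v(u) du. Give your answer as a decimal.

Subinterval widths: 2.25, 0.75, 0.5, 0.5, 1.
Right endpoints: 0.75, 1.5, 2, 2.5, 3.5.
v(0.75) = -3.25, v(1.5) = -5.5, v(2) = -7, v(2.5) = -8.5, v(3.5) = -11.5.
Sum = Σ Δu_i · v(u_i).
Sum = -30.6875.

-30.6875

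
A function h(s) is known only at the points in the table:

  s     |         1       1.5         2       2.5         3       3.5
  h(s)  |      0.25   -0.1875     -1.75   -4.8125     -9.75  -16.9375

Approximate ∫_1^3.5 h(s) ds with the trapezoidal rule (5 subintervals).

-12.421875

Δs = 0.5.
T_5 = (0.5/2)·[0.25 + 2·(-0.1875) + 2·(-1.75) + 2·(-4.8125) + 2·(-9.75) + (-16.9375)] = -12.421875.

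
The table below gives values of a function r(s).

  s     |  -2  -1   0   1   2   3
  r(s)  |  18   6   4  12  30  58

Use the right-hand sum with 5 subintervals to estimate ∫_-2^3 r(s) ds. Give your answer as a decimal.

110

Δs = 1.
Sum = 1·[6 + 4 + 12 + 30 + 58] = 110.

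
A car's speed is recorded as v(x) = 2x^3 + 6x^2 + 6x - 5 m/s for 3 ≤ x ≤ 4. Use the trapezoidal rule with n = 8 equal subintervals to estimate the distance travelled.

Δx = (4 − 3)/8 = 0.125.
v(3) = 121, v(3.125) = 133.37890625, v(3.25) = 146.53125, v(3.375) = 160.48046875, v(3.5) = 175.25, v(3.625) = 190.86328125, v(3.75) = 207.34375, v(3.875) = 224.71484375, v(4) = 243.
T_8 = (Δx/2)·[v(x_0) + 2v(x_1) + ... + 2v(x_{7}) + v(x_8)].
Sum = 177.5703125.

177.5703125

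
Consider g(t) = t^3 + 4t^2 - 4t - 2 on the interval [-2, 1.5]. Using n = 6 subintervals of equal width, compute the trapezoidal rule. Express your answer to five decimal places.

Δt = (1.5 − (-2))/6 = 7/12.
g(-2) = 14, g(-17/12) = 15295/1728, g(-5/6) = 763/216, g(-0.25) = -0.765625, g(1/3) = -77/27, g(11/12) = -2653/1728, g(1.5) = 4.375.
T_6 = (Δt/2)·[g(t_0) + 2g(t_1) + ... + 2g(t_{5}) + g(t_6)].
Sum ≈ 9.57740.

9.57740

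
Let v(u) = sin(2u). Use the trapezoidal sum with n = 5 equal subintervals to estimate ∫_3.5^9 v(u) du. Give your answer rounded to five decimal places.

0.02620

Δu = (9 − 3.5)/5 = 1.1.
v(3.5) ≈ 0.65699, v(4.6) ≈ 0.22289, v(5.7) ≈ -0.91933, v(6.8) ≈ 0.85916, v(7.9) ≈ -0.09191, v(9) ≈ -0.75099.
T_5 = (Δu/2)·[v(u_0) + 2v(u_1) + ... + 2v(u_{4}) + v(u_5)].
Sum ≈ 0.02620.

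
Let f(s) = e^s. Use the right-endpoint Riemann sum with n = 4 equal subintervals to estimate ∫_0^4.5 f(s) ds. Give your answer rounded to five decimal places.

148.28554

Δs = (4.5 − 0)/4 = 1.125.
Right endpoints: 1.125, 2.25, 3.375, 4.5.
f(1.125) ≈ 3.08022, f(2.25) ≈ 9.48774, f(3.375) ≈ 29.22428, f(4.5) ≈ 90.01713.
Sum = Δs · [f(1.125) + f(2.25) + f(3.375) + f(4.5)].
Sum ≈ 148.28554.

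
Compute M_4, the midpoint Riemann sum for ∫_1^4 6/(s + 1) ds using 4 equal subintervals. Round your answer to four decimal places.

Δs = (4 − 1)/4 = 0.75.
Midpoints: 1.375, 2.125, 2.875, 3.625.
f(1.375) = 48/19, f(2.125) = 1.92, f(2.875) = 48/31, f(3.625) = 48/37.
Sum = Δs · [f(1.375) + f(2.125) + f(2.875) + f(3.625)].
Sum ≈ 5.4690.

5.4690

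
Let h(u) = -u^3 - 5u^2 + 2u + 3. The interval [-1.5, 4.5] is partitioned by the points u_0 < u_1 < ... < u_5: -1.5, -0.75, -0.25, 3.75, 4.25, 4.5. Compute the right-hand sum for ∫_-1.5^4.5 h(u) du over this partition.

Subinterval widths: 0.75, 0.5, 4, 0.5, 0.25.
Right endpoints: -0.75, -0.25, 3.75, 4.25, 4.5.
h(-0.75) = -0.890625, h(-0.25) = 2.203125, h(3.75) = -112.546875, h(4.25) = -155.578125, h(4.5) = -180.375.
Sum = Σ Δu_i · h(u_i).
Sum = -572.63671875.

-572.63671875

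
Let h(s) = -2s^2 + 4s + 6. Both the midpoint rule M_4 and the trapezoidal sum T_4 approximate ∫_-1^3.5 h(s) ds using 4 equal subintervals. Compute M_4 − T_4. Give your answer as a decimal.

2.84765625

M_4 = 21.19921875.
T_4 = 18.3515625.
M_4 − T_4 = 2.84765625.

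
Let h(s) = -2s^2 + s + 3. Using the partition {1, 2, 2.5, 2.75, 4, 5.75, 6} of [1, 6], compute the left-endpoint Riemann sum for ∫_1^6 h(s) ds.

-71.0625

Subinterval widths: 1, 0.5, 0.25, 1.25, 1.75, 0.25.
Left endpoints: 1, 2, 2.5, 2.75, 4, 5.75.
h(1) = 2, h(2) = -3, h(2.5) = -7, h(2.75) = -9.375, h(4) = -25, h(5.75) = -57.375.
Sum = Σ Δs_i · h(s_i).
Sum = -71.0625.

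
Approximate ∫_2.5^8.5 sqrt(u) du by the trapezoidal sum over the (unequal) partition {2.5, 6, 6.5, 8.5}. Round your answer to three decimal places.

Subinterval widths: 3.5, 0.5, 2.
f(2.5) ≈ 1.581, f(6) ≈ 2.449, f(6.5) ≈ 2.550, f(8.5) ≈ 2.915.
On each subinterval the trapezoid contributes (Δu_i/2)·[f(u_{i-1}) + f(u_i)].
Sum ≈ 13.768.

13.768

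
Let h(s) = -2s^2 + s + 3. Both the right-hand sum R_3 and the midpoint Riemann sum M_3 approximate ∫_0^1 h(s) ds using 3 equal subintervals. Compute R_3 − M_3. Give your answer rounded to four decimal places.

R_3 ≈ 2.629630.
M_3 ≈ 2.851852.
R_3 − M_3 ≈ -0.2222.

-0.2222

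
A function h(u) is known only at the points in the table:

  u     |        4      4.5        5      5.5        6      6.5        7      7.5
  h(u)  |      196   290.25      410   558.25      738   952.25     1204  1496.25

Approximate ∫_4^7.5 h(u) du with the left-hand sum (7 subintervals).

Δu = 0.5.
Sum = 0.5·[196 + 290.25 + 410 + 558.25 + 738 + 952.25 + 1204] = 2174.375.

2174.375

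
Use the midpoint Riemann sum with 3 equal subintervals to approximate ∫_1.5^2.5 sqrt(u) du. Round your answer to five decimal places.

Δu = (2.5 − 1.5)/3 = 1/3.
Midpoints: 5/3, 2, 7/3.
f(5/3) ≈ 1.29099, f(2) ≈ 1.41421, f(7/3) ≈ 1.52753.
Sum = Δu · [f(5/3) + f(2) + f(7/3)].
Sum ≈ 1.41091.

1.41091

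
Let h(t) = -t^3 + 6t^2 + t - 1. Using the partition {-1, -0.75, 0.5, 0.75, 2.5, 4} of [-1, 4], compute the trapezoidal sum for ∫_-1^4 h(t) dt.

69.75390625

Subinterval widths: 0.25, 1.25, 0.25, 1.75, 1.5.
h(-1) = 5, h(-0.75) = 2.046875, h(0.5) = 0.875, h(0.75) = 2.703125, h(2.5) = 23.375, h(4) = 35.
On each subinterval the trapezoid contributes (Δt_i/2)·[h(t_{i-1}) + h(t_i)].
Sum = 69.75390625.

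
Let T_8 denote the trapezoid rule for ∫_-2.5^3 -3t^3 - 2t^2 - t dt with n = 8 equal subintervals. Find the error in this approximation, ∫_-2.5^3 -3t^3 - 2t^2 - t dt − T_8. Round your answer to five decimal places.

1.84139

Exact integral: ∫_-2.5^3 f(t) dt ≈ -61.2447917.
T_8 ≈ -63.0861816.
Error ≈ -61.2447917 − (-63.0861816) ≈ 1.84139.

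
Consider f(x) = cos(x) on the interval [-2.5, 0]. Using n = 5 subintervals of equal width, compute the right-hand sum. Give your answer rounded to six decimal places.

Δx = (0 − (-2.5))/5 = 0.5.
Right endpoints: -2, -1.5, -1, -0.5, 0.
f(-2) ≈ -0.416147, f(-1.5) ≈ 0.070737, f(-1) ≈ 0.540302, f(-0.5) ≈ 0.877583, f(0) ≈ 1.000000.
Sum = Δx · [f(-2) + f(-1.5) + f(-1) + f(-0.5) + f(0)].
Sum ≈ 1.036238.

1.036238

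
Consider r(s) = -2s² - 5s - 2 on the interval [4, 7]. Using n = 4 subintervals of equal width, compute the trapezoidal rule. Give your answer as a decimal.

Δs = (7 − 4)/4 = 0.75.
r(4) = -54, r(4.75) = -70.875, r(5.5) = -90, r(6.25) = -111.375, r(7) = -135.
T_4 = (Δs/2)·[r(s_0) + 2r(s_1) + 2r(s_2) + 2r(s_3) + r(s_4)].
Sum = -275.0625.

-275.0625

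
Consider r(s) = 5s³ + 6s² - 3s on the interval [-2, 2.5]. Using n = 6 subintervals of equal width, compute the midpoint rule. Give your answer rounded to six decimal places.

70.646484

Δs = (2.5 − (-2))/6 = 0.75.
Midpoints: -1.625, -0.875, -0.125, 0.625, 1.375, 2.125.
r(-1.625) = -377/512, r(-0.875) = 1981/512, r(-0.125) = 235/512, r(0.625) = 865/512, r(1.375) = 10351/512, r(2.125) = 35173/512.
Sum = Δs · [r(-1.625) + r(-0.875) + r(-0.125) + ...].
Sum ≈ 70.646484.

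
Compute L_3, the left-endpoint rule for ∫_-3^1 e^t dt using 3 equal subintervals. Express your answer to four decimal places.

Δt = (1 − (-3))/3 = 4/3.
Left endpoints: -3, -5/3, -1/3.
f(-3) ≈ 0.0498, f(-5/3) ≈ 0.1889, f(-1/3) ≈ 0.7165.
Sum = Δt · [f(-3) + f(-5/3) + f(-1/3)].
Sum ≈ 1.2736.

1.2736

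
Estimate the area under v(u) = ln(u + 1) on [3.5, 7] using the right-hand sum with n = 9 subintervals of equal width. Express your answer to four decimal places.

6.4778

Δu = (7 − 3.5)/9 = 7/18.
Right endpoints: 35/9, 77/18, 14/3, 91/18, 49/9, 35/6, 56/9, 119/18, 7.
v(35/9) ≈ 1.5870, v(77/18) ≈ 1.6635, v(14/3) ≈ 1.7346, v(91/18) ≈ 1.8010, v(49/9) ≈ 1.8632, v(35/6) ≈ 1.9218, v(56/9) ≈ 1.9772, v(119/18) ≈ 2.0296, v(7) ≈ 2.0794.
Sum = Δu · [v(35/9) + v(77/18) + v(14/3) + ...].
Sum ≈ 6.4778.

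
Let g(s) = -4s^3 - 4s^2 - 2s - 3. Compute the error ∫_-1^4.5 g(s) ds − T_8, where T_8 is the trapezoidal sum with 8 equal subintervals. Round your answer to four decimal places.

Exact integral: ∫_-1^4.5 g(s) ds ≈ -567.645833.
T_8 ≈ -578.477539.
Error ≈ -567.645833 − (-578.477539) ≈ 10.8317.

10.8317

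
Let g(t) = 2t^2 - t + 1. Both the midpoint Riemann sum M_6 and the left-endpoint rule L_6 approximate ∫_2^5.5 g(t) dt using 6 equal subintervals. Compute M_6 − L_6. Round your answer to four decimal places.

13.6962

M_6 ≈ 95.759838.
L_6 ≈ 82.063657.
M_6 − L_6 ≈ 13.6962.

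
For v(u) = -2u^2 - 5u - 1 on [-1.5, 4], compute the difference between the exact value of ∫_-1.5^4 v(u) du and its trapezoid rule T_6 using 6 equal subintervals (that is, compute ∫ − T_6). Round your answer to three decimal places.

Exact integral: ∫_-1.5^4 v(u) du ≈ -84.79167.
T_6 ≈ -86.33218.
Error ≈ -84.79167 − (-86.33218) ≈ 1.541.

1.541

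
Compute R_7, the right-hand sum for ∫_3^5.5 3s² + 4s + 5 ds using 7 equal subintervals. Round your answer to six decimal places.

Δs = (5.5 − 3)/7 = 5/14.
Right endpoints: 47/14, 26/7, 57/14, 31/7, 67/14, 36/7, 5.5.
f(47/14) = 10239/196, f(26/7) = 3001/49, f(57/14) = 13919/196, f(31/7) = 3996/49, f(67/14) = 18199/196, f(36/7) = 5141/49, f(5.5) = 117.75.
Sum = Δs · [f(47/14) + f(26/7) + f(57/14) + ...].
Sum ≈ 207.704082.

207.704082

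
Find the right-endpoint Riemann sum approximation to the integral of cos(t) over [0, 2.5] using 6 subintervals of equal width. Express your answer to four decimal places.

0.2146

Δt = (2.5 − 0)/6 = 5/12.
Right endpoints: 5/12, 5/6, 1.25, 5/3, 25/12, 2.5.
f(5/12) ≈ 0.9144, f(5/6) ≈ 0.6724, f(1.25) ≈ 0.3153, f(5/3) ≈ -0.0957, f(25/12) ≈ -0.4904, f(2.5) ≈ -0.8011.
Sum = Δt · [f(5/12) + f(5/6) + f(1.25) + ...].
Sum ≈ 0.2146.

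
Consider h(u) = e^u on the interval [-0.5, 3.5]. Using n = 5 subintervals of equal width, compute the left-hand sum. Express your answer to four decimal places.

21.2209

Δu = (3.5 − (-0.5))/5 = 0.8.
Left endpoints: -0.5, 0.3, 1.1, 1.9, 2.7.
h(-0.5) ≈ 0.6065, h(0.3) ≈ 1.3499, h(1.1) ≈ 3.0042, h(1.9) ≈ 6.6859, h(2.7) ≈ 14.8797.
Sum = Δu · [h(-0.5) + h(0.3) + h(1.1) + h(1.9) + h(2.7)].
Sum ≈ 21.2209.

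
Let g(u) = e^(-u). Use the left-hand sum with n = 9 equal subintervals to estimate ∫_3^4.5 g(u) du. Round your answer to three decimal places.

0.042

Δu = (4.5 − 3)/9 = 1/6.
Left endpoints: 3, 19/6, 10/3, 3.5, 11/3, 23/6, 4, 25/6, 13/3.
g(3) ≈ 0.050, g(19/6) ≈ 0.042, g(10/3) ≈ 0.036, g(3.5) ≈ 0.030, g(11/3) ≈ 0.026, g(23/6) ≈ 0.022, g(4) ≈ 0.018, g(25/6) ≈ 0.016, g(13/3) ≈ 0.013.
Sum = Δu · [g(3) + g(19/6) + g(10/3) + ...].
Sum ≈ 0.042.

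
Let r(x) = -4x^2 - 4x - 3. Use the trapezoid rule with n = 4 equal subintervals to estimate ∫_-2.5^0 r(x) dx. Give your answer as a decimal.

Δx = (0 − (-2.5))/4 = 0.625.
r(-2.5) = -18, r(-1.875) = -9.5625, r(-1.25) = -4.25, r(-0.625) = -2.0625, r(0) = -3.
T_4 = (Δx/2)·[r(x_0) + 2r(x_1) + 2r(x_2) + 2r(x_3) + r(x_4)].
Sum = -16.484375.

-16.484375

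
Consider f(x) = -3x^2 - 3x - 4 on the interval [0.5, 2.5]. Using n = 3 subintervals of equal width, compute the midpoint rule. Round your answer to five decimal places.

-32.27778

Δx = (2.5 − 0.5)/3 = 2/3.
Midpoints: 5/6, 1.5, 13/6.
f(5/6) = -103/12, f(1.5) = -15.25, f(13/6) = -295/12.
Sum = Δx · [f(5/6) + f(1.5) + f(13/6)].
Sum ≈ -32.27778.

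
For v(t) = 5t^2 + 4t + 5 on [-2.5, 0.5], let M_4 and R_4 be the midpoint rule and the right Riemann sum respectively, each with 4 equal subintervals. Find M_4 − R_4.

M_4 = 28.546875.
R_4 = 23.90625.
M_4 − R_4 = 4.640625.

4.640625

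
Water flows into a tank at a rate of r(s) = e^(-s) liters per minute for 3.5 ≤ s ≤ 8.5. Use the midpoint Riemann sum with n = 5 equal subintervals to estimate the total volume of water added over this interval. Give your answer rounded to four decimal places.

Δs = (8.5 − 3.5)/5 = 1.
Midpoints: 4, 5, 6, 7, 8.
r(4) ≈ 0.0183, r(5) ≈ 0.0067, r(6) ≈ 0.0025, r(7) ≈ 0.0009, r(8) ≈ 0.0003.
Sum = Δs · [r(4) + r(5) + r(6) + r(7) + r(8)].
Sum ≈ 0.0288.

0.0288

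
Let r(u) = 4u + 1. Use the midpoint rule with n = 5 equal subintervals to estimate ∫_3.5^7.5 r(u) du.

Δu = (7.5 − 3.5)/5 = 0.8.
Midpoints: 3.9, 4.7, 5.5, 6.3, 7.1.
r(3.9) = 16.6, r(4.7) = 19.8, r(5.5) = 23, r(6.3) = 26.2, r(7.1) = 29.4.
Sum = Δu · [r(3.9) + r(4.7) + r(5.5) + r(6.3) + r(7.1)].
Sum = 92.

92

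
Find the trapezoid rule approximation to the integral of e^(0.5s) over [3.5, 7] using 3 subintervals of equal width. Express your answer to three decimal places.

56.265

Δs = (7 − 3.5)/3 = 7/6.
f(3.5) ≈ 5.755, f(14/3) ≈ 10.312, f(35/6) ≈ 18.480, f(7) ≈ 33.115.
T_3 = (Δs/2)·[f(s_0) + 2f(s_1) + 2f(s_2) + f(s_3)].
Sum ≈ 56.265.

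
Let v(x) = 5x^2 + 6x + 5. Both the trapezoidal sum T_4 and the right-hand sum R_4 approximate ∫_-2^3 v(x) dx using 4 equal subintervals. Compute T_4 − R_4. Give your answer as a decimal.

T_4 = 104.84375.
R_4 = 139.21875.
T_4 − R_4 = -34.375.

-34.375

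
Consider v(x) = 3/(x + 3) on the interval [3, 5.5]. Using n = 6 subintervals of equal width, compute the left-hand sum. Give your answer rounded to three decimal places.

Δx = (5.5 − 3)/6 = 5/12.
Left endpoints: 3, 41/12, 23/6, 4.25, 14/3, 61/12.
v(3) = 0.5, v(41/12) = 36/77, v(23/6) = 18/41, v(4.25) = 12/29, v(14/3) = 9/23, v(61/12) = 36/97.
Sum = Δx · [v(3) + v(41/12) + v(23/6) + ...].
Sum ≈ 1.076.

1.076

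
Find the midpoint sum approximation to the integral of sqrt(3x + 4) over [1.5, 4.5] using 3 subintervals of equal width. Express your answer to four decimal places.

10.7678

Δx = (4.5 − 1.5)/3 = 1.
Midpoints: 2, 3, 4.
f(2) ≈ 3.1623, f(3) ≈ 3.6056, f(4) ≈ 4.0000.
Sum = Δx · [f(2) + f(3) + f(4)].
Sum ≈ 10.7678.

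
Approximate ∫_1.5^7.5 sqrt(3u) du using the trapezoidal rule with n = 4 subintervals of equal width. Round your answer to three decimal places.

Δu = (7.5 − 1.5)/4 = 1.5.
f(1.5) ≈ 2.121, f(3) ≈ 3.000, f(4.5) ≈ 3.674, f(6) ≈ 4.243, f(7.5) ≈ 4.743.
T_4 = (Δu/2)·[f(u_0) + 2f(u_1) + 2f(u_2) + 2f(u_3) + f(u_4)].
Sum ≈ 21.524.

21.524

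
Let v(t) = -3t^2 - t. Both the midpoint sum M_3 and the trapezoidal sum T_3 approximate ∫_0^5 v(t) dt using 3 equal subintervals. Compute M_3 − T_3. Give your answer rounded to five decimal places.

10.41667

M_3 ≈ -134.0277778.
T_3 ≈ -144.4444444.
M_3 − T_3 ≈ 10.41667.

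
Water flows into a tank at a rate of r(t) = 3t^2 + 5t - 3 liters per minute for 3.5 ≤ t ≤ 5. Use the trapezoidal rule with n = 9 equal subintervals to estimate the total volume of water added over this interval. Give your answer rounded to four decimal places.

109.5208

Δt = (5 − 3.5)/9 = 1/6.
r(3.5) = 51.25, r(11/3) = 167/3, r(23/6) = 60.25, r(4) = 65, r(25/6) = 839/12, r(13/3) = 75, r(4.5) = 80.25, r(14/3) = 257/3, r(29/6) = 91.25, r(5) = 97.
T_9 = (Δt/2)·[r(t_0) + 2r(t_1) + ... + 2r(t_{8}) + r(t_9)].
Sum ≈ 109.5208.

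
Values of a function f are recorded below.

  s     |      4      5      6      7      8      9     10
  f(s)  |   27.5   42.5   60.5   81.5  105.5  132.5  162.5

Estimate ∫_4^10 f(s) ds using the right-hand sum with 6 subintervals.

585

Δs = 1.
Sum = 1·[42.5 + 60.5 + 81.5 + 105.5 + 132.5 + 162.5] = 585.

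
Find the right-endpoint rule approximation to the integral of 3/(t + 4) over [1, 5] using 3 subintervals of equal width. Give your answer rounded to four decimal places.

1.5978

Δt = (5 − 1)/3 = 4/3.
Right endpoints: 7/3, 11/3, 5.
f(7/3) = 9/19, f(11/3) = 9/23, f(5) = 1/3.
Sum = Δt · [f(7/3) + f(11/3) + f(5)].
Sum ≈ 1.5978.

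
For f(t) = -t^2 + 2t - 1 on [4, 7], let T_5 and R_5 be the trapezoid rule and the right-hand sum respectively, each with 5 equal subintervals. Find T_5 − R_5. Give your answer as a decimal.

8.1

T_5 = -63.18.
R_5 = -71.28.
T_5 − R_5 = 8.1.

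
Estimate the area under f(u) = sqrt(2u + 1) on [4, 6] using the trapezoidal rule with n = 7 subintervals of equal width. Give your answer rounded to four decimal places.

Δu = (6 − 4)/7 = 2/7.
f(4) ≈ 3.0000, f(30/7) ≈ 3.0938, f(32/7) ≈ 3.1848, f(34/7) ≈ 3.2733, f(36/7) ≈ 3.3594, f(38/7) ≈ 3.4434, f(40/7) ≈ 3.5254, f(6) ≈ 3.6056.
T_7 = (Δu/2)·[f(u_0) + 2f(u_1) + ... + 2f(u_{6}) + f(u_7)].
Sum ≈ 6.6237.

6.6237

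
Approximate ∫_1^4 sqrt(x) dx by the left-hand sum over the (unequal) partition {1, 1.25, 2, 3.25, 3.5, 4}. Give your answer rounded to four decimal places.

Subinterval widths: 0.25, 0.75, 1.25, 0.25, 0.5.
Left endpoints: 1, 1.25, 2, 3.25, 3.5.
f(1) ≈ 1.0000, f(1.25) ≈ 1.1180, f(2) ≈ 1.4142, f(3.25) ≈ 1.8028, f(3.5) ≈ 1.8708.
Sum = Σ Δx_i · f(x_i).
Sum ≈ 4.2424.

4.2424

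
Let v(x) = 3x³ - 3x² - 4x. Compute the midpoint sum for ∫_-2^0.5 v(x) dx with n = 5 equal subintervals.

Δx = (0.5 − (-2))/5 = 0.5.
Midpoints: -1.75, -1.25, -0.75, -0.25, 0.25.
v(-1.75) = -18.265625, v(-1.25) = -5.546875, v(-0.75) = 0.046875, v(-0.25) = 0.765625, v(0.25) = -1.140625.
Sum = Δx · [v(-1.75) + v(-1.25) + v(-0.75) + v(-0.25) + v(0.25)].
Sum = -12.0703125.

-12.0703125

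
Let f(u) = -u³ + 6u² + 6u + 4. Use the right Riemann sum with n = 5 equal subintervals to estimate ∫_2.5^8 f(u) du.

98.67

Δu = (8 − 2.5)/5 = 1.1.
Right endpoints: 3.6, 4.7, 5.8, 6.9, 8.
f(3.6) = 56.704, f(4.7) = 60.917, f(5.8) = 45.528, f(6.9) = 2.551, f(8) = -76.
Sum = Δu · [f(3.6) + f(4.7) + f(5.8) + f(6.9) + f(8)].
Sum = 98.67.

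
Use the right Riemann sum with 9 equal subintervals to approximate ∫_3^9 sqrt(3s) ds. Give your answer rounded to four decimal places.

Δs = (9 − 3)/9 = 2/3.
Right endpoints: 11/3, 13/3, 5, 17/3, 19/3, 7, 23/3, 25/3, 9.
f(11/3) ≈ 3.3166, f(13/3) ≈ 3.6056, f(5) ≈ 3.8730, f(17/3) ≈ 4.1231, f(19/3) ≈ 4.3589, f(7) ≈ 4.5826, f(23/3) ≈ 4.7958, f(25/3) ≈ 5.0000, f(9) ≈ 5.1962.
Sum = Δs · [f(11/3) + f(13/3) + f(5) + ...].
Sum ≈ 25.9011.

25.9011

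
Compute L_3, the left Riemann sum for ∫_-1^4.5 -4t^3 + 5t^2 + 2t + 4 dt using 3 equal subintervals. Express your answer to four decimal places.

-24.0880

Δt = (4.5 − (-1))/3 = 11/6.
Left endpoints: -1, 5/6, 8/3.
f(-1) = 11, f(5/6) = 737/108, f(8/3) = -836/27.
Sum = Δt · [f(-1) + f(5/6) + f(8/3)].
Sum ≈ -24.0880.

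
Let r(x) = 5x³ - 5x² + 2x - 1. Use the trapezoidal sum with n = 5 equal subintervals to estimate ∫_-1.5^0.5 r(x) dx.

-16.75

Δx = (0.5 − (-1.5))/5 = 0.4.
r(-1.5) = -32.125, r(-1.1) = -15.905, r(-0.7) = -6.565, r(-0.3) = -2.185, r(0.1) = -0.845, r(0.5) = -0.625.
T_5 = (Δx/2)·[r(x_0) + 2r(x_1) + ... + 2r(x_{4}) + r(x_5)].
Sum = -16.75.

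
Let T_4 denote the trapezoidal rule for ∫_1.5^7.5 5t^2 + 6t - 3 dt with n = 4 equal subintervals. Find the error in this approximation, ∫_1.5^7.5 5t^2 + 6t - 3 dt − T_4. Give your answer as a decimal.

Exact integral: ∫_1.5^7.5 f(t) dt = 841.5.
T_4 = 852.75.
Error = 841.5 − 852.75 = -11.25.

-11.25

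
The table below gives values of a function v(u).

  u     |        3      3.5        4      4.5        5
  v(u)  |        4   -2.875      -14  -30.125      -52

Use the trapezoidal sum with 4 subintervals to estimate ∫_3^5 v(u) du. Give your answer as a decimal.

-35.5

Δu = 0.5.
T_4 = (0.5/2)·[4 + 2·(-2.875) + 2·(-14) + 2·(-30.125) + (-52)] = -35.5.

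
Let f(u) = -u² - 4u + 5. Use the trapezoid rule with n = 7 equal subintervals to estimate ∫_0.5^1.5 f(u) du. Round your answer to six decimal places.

-0.086735

Δu = (1.5 − 0.5)/7 = 1/7.
f(0.5) = 2.75, f(9/14) = 395/196, f(11/14) = 243/196, f(13/14) = 83/196, f(15/14) = -85/196, f(17/14) = -261/196, f(19/14) = -445/196, f(1.5) = -3.25.
T_7 = (Δu/2)·[f(u_0) + 2f(u_1) + ... + 2f(u_{6}) + f(u_7)].
Sum ≈ -0.086735.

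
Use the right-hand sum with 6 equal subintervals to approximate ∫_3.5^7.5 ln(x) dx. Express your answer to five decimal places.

Δx = (7.5 − 3.5)/6 = 2/3.
Right endpoints: 25/6, 29/6, 5.5, 37/6, 41/6, 7.5.
f(25/6) ≈ 1.42712, f(29/6) ≈ 1.57554, f(5.5) ≈ 1.70475, f(37/6) ≈ 1.81916, f(41/6) ≈ 1.92181, f(7.5) ≈ 2.01490.
Sum = Δx · [f(25/6) + f(29/6) + f(5.5) + ...].
Sum ≈ 6.97552.

6.97552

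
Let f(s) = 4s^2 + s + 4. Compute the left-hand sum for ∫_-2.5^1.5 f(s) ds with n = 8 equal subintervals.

43

Δs = (1.5 − (-2.5))/8 = 0.5.
Left endpoints: -2.5, -2, -1.5, -1, -0.5, 0, 0.5, 1.
f(-2.5) = 26.5, f(-2) = 18, f(-1.5) = 11.5, f(-1) = 7, f(-0.5) = 4.5, f(0) = 4, f(0.5) = 5.5, f(1) = 9.
Sum = Δs · [f(-2.5) + f(-2) + f(-1.5) + ...].
Sum = 43.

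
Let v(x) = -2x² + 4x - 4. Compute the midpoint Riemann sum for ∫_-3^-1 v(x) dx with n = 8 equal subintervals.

Δx = (-1 − (-3))/8 = 0.25.
Midpoints: -2.875, -2.625, -2.375, -2.125, -1.875, -1.625, -1.375, -1.125.
v(-2.875) = -32.03125, v(-2.625) = -28.28125, v(-2.375) = -24.78125, v(-2.125) = -21.53125, v(-1.875) = -18.53125, v(-1.625) = -15.78125, v(-1.375) = -13.28125, v(-1.125) = -11.03125.
Sum = Δx · [v(-2.875) + v(-2.625) + v(-2.375) + ...].
Sum = -41.3125.

-41.3125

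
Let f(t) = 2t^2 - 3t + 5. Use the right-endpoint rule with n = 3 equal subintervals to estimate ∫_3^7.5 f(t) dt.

279

Δt = (7.5 − 3)/3 = 1.5.
Right endpoints: 4.5, 6, 7.5.
f(4.5) = 32, f(6) = 59, f(7.5) = 95.
Sum = Δt · [f(4.5) + f(6) + f(7.5)].
Sum = 279.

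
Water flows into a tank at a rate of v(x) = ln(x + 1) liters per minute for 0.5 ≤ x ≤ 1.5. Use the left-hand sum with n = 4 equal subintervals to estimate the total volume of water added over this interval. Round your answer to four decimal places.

Δx = (1.5 − 0.5)/4 = 0.25.
Left endpoints: 0.5, 0.75, 1, 1.25.
v(0.5) ≈ 0.4055, v(0.75) ≈ 0.5596, v(1) ≈ 0.6931, v(1.25) ≈ 0.8109.
Sum = Δx · [v(0.5) + v(0.75) + v(1) + v(1.25)].
Sum ≈ 0.6173.

0.6173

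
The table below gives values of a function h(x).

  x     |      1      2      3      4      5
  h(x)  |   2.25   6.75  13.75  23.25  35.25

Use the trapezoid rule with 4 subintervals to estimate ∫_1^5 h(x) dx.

Δx = 1.
T_4 = (1/2)·[2.25 + 2·6.75 + 2·13.75 + 2·23.25 + 35.25] = 62.5.

62.5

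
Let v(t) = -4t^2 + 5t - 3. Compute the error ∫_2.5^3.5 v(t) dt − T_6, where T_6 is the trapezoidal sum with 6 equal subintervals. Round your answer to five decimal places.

Exact integral: ∫_2.5^3.5 v(t) dt ≈ -24.3333333.
T_6 ≈ -24.3518519.
Error ≈ -24.3333333 − (-24.3518519) ≈ 0.01852.

0.01852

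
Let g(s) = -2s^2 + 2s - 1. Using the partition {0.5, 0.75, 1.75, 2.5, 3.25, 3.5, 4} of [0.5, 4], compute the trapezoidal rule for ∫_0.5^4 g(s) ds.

Subinterval widths: 0.25, 1, 0.75, 0.75, 0.25, 0.5.
g(0.5) = -0.5, g(0.75) = -0.625, g(1.75) = -3.625, g(2.5) = -8.5, g(3.25) = -15.625, g(3.5) = -18.5, g(4) = -25.
On each subinterval the trapezoid contributes (Δs_i/2)·[g(s_{i-1}) + g(s_i)].
Sum = -31.

-31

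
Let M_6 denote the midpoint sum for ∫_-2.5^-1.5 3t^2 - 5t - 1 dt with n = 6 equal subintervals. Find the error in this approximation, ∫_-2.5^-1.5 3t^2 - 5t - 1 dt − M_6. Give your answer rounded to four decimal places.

0.0069

Exact integral: ∫_-2.5^-1.5 f(t) dt = 21.25.
M_6 ≈ 21.243056.
Error ≈ 21.25 − 21.243056 ≈ 0.0069.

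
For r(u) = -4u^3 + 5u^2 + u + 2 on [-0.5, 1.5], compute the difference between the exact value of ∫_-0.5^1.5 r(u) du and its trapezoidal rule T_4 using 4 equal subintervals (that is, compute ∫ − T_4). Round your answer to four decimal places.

0.0833

Exact integral: ∫_-0.5^1.5 r(u) du ≈ 5.833333.
T_4 = 5.75.
Error ≈ 5.833333 − 5.75 ≈ 0.0833.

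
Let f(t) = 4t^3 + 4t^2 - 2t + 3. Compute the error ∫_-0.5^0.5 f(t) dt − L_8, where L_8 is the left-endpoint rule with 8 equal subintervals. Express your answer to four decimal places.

-0.0729

Exact integral: ∫_-0.5^0.5 f(t) dt ≈ 3.333333.
L_8 = 3.40625.
Error ≈ 3.333333 − 3.40625 ≈ -0.0729.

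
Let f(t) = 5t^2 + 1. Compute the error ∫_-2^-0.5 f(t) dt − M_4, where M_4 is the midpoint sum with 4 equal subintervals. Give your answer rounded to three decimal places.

0.088

Exact integral: ∫_-2^-0.5 f(t) dt = 14.625.
M_4 ≈ 14.53711.
Error ≈ 14.625 − 14.53711 ≈ 0.088.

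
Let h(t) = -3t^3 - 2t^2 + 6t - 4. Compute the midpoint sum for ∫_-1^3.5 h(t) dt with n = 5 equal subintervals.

-121.2721875

Δt = (3.5 − (-1))/5 = 0.9.
Midpoints: -0.55, 0.35, 1.25, 2.15, 3.05.
h(-0.55) = -7.405875, h(0.35) = -2.273625, h(1.25) = -5.484375, h(2.15) = -30.160125, h(3.05) = -89.422875.
Sum = Δt · [h(-0.55) + h(0.35) + h(1.25) + h(2.15) + h(3.05)].
Sum = -121.2721875.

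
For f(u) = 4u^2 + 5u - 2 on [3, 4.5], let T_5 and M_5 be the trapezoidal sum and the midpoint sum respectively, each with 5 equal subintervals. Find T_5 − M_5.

T_5 = 110.715.
M_5 = 110.58.
T_5 − M_5 = 0.135.

0.135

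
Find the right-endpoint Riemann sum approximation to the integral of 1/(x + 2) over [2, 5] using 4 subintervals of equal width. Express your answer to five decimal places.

Δx = (5 − 2)/4 = 0.75.
Right endpoints: 2.75, 3.5, 4.25, 5.
f(2.75) = 4/19, f(3.5) = 2/11, f(4.25) = 0.16, f(5) = 1/7.
Sum = Δx · [f(2.75) + f(3.5) + f(4.25) + f(5)].
Sum ≈ 0.52140.

0.52140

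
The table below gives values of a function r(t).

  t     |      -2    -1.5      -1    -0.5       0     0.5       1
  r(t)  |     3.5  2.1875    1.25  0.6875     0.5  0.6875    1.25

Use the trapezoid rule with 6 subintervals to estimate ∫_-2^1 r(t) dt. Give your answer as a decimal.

3.84375

Δt = 0.5.
T_6 = (0.5/2)·[3.5 + 2·2.1875 + 2·1.25 + 2·0.6875 + 2·0.5 + 2·0.6875 + 1.25] = 3.84375.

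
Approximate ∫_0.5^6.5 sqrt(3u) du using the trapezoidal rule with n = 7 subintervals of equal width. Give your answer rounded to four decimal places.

18.6750

Δu = (6.5 − 0.5)/7 = 6/7.
f(0.5) ≈ 1.2247, f(19/14) ≈ 2.0178, f(31/14) ≈ 2.5774, f(43/14) ≈ 3.0355, f(55/14) ≈ 3.4330, f(67/14) ≈ 3.7891, f(79/14) ≈ 4.1144, f(6.5) ≈ 4.4159.
T_7 = (Δu/2)·[f(u_0) + 2f(u_1) + ... + 2f(u_{6}) + f(u_7)].
Sum ≈ 18.6750.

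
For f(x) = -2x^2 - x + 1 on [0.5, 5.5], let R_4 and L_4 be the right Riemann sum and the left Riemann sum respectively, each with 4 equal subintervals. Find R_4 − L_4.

R_4 = -164.0625.
L_4 = -82.8125.
R_4 − L_4 = -81.25.

-81.25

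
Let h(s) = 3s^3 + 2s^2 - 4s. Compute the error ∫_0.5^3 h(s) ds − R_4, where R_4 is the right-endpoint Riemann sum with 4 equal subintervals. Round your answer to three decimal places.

-30.428

Exact integral: ∫_0.5^3 h(s) ds ≈ 61.11979.
R_4 ≈ 91.54785.
Error ≈ 61.11979 − 91.54785 ≈ -30.428.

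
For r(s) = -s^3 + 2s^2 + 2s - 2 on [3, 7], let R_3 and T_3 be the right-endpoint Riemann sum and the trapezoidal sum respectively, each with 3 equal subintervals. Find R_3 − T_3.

R_3 ≈ -504.74074074.
T_3 ≈ -352.74074074.
R_3 − T_3 = -152.

-152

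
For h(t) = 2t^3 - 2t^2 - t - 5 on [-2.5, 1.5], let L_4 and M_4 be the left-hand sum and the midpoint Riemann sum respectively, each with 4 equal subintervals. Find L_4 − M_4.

L_4 = -72.
M_4 = -46.
L_4 − M_4 = -26.

-26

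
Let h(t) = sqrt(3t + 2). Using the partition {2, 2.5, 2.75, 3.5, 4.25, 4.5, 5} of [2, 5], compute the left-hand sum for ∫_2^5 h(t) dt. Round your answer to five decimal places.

Subinterval widths: 0.5, 0.25, 0.75, 0.75, 0.25, 0.5.
Left endpoints: 2, 2.5, 2.75, 3.5, 4.25, 4.5.
h(2) ≈ 2.82843, h(2.5) ≈ 3.08221, h(2.75) ≈ 3.20156, h(3.5) ≈ 3.53553, h(4.25) ≈ 3.84057, h(4.5) ≈ 3.93700.
Sum = Σ Δt_i · h(t_i).
Sum ≈ 10.16623.

10.16623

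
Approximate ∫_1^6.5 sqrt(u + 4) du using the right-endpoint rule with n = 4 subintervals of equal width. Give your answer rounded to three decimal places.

Δu = (6.5 − 1)/4 = 1.375.
Right endpoints: 2.375, 3.75, 5.125, 6.5.
f(2.375) ≈ 2.525, f(3.75) ≈ 2.784, f(5.125) ≈ 3.021, f(6.5) ≈ 3.240.
Sum = Δu · [f(2.375) + f(3.75) + f(5.125) + f(6.5)].
Sum ≈ 15.909.

15.909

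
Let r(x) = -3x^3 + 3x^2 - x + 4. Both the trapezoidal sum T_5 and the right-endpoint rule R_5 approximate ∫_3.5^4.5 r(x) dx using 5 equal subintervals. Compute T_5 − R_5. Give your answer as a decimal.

12.175

T_5 = -146.97.
R_5 = -159.145.
T_5 − R_5 = 12.175.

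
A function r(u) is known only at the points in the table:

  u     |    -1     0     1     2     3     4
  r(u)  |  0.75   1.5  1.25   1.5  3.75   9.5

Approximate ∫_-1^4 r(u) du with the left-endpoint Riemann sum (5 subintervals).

Δu = 1.
Sum = 1·[0.75 + 1.5 + 1.25 + 1.5 + 3.75] = 8.75.

8.75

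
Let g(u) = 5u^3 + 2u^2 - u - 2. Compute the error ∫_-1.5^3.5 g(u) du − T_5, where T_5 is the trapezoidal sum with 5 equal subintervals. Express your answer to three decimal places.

Exact integral: ∫_-1.5^3.5 g(u) du ≈ 197.08333.
T_5 = 211.25.
Error ≈ 197.08333 − 211.25 ≈ -14.167.

-14.167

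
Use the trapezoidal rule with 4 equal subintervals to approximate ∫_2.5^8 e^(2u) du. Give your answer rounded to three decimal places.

6943525.300

Δu = (8 − 2.5)/4 = 1.375.
f(2.5) ≈ 148.413, f(3.875) ≈ 2321.572, f(5.25) ≈ 36315.503, f(6.625) ≈ 568070.040, f(8) ≈ 8886110.521.
T_4 = (Δu/2)·[f(u_0) + 2f(u_1) + 2f(u_2) + 2f(u_3) + f(u_4)].
Sum ≈ 6943525.300.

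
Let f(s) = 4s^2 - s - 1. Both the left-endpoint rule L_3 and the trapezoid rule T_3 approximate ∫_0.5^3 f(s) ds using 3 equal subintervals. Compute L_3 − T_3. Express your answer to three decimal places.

-13.542

L_3 ≈ 16.57407.
T_3 ≈ 30.11574.
L_3 − T_3 ≈ -13.542.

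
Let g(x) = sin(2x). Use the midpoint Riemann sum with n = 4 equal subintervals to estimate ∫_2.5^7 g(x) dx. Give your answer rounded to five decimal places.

Δx = (7 − 2.5)/4 = 1.125.
Midpoints: 3.0625, 4.1875, 5.3125, 6.4375.
g(3.0625) ≈ -0.15753, g(4.1875) ≈ 0.86731, g(5.3125) ≈ -0.93212, g(6.4375) ≈ 0.30375.
Sum = Δx · [g(3.0625) + g(4.1875) + g(5.3125) + g(6.4375)].
Sum ≈ 0.09160.

0.09160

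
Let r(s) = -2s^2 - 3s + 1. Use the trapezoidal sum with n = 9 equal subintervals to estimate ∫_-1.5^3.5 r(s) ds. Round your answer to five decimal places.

Δs = (3.5 − (-1.5))/9 = 5/9.
r(-1.5) = 1, r(-17/18) = 166/81, r(-7/18) = 151/81, r(1/6) = 4/9, r(13/18) = -179/81, r(23/18) = -494/81, r(11/6) = -101/9, r(43/18) = -1424/81, r(53/18) = -2039/81, r(3.5) = -34.
T_9 = (Δs/2)·[r(s_0) + 2r(s_1) + ... + 2r(s_{8}) + r(s_9)].
Sum ≈ -41.34774.

-41.34774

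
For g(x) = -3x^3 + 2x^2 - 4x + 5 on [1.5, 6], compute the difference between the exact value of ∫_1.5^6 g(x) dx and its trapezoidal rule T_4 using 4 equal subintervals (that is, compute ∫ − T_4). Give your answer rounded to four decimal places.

30.1377

Exact integral: ∫_1.5^6 g(x) dx = -871.453125.
T_4 ≈ -901.590820.
Error ≈ -871.453125 − (-901.590820) ≈ 30.1377.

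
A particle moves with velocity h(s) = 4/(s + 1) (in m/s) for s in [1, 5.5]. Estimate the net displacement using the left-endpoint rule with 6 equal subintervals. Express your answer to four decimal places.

Δs = (5.5 − 1)/6 = 0.75.
Left endpoints: 1, 1.75, 2.5, 3.25, 4, 4.75.
h(1) = 2, h(1.75) = 16/11, h(2.5) = 8/7, h(3.25) = 16/17, h(4) = 0.8, h(4.75) = 16/23.
Sum = Δs · [h(1) + h(1.75) + h(2.5) + ...].
Sum ≈ 5.2757.

5.2757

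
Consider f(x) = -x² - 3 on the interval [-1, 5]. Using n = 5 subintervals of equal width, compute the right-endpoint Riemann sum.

Δx = (5 − (-1))/5 = 1.2.
Right endpoints: 0.2, 1.4, 2.6, 3.8, 5.
f(0.2) = -3.04, f(1.4) = -4.96, f(2.6) = -9.76, f(3.8) = -17.44, f(5) = -28.
Sum = Δx · [f(0.2) + f(1.4) + f(2.6) + f(3.8) + f(5)].
Sum = -75.84.

-75.84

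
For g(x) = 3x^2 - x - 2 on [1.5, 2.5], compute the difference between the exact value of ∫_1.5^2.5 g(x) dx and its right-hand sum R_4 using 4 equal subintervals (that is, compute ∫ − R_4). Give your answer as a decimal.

-1.40625

Exact integral: ∫_1.5^2.5 g(x) dx = 8.25.
R_4 = 9.65625.
Error = 8.25 − 9.65625 = -1.40625.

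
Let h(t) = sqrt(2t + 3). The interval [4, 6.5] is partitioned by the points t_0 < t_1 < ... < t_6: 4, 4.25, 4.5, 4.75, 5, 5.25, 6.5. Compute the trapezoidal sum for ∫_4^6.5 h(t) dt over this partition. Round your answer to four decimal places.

Subinterval widths: 0.25, 0.25, 0.25, 0.25, 0.25, 1.25.
h(4) ≈ 3.3166, h(4.25) ≈ 3.3912, h(4.5) ≈ 3.4641, h(4.75) ≈ 3.5355, h(5) ≈ 3.6056, h(5.25) ≈ 3.6742, h(6.5) ≈ 4.0000.
On each subinterval the trapezoid contributes (Δt_i/2)·[h(t_{i-1}) + h(t_i)].
Sum ≈ 9.1693.

9.1693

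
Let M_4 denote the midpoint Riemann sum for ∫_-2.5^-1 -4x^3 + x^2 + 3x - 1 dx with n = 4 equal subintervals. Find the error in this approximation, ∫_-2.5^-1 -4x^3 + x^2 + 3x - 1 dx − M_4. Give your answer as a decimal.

0.38671875

Exact integral: ∫_-2.5^-1 f(x) dx = 33.5625.
M_4 = 33.17578125.
Error = 33.5625 − 33.17578125 = 0.38671875.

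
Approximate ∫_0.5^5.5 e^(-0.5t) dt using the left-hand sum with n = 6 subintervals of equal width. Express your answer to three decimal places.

Δt = (5.5 − 0.5)/6 = 5/6.
Left endpoints: 0.5, 4/3, 13/6, 3, 23/6, 14/3.
f(0.5) ≈ 0.779, f(4/3) ≈ 0.513, f(13/6) ≈ 0.338, f(3) ≈ 0.223, f(23/6) ≈ 0.147, f(14/3) ≈ 0.097.
Sum = Δt · [f(0.5) + f(4/3) + f(13/6) + ...].
Sum ≈ 1.748.

1.748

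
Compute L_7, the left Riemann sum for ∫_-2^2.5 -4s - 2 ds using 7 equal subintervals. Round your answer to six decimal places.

Δs = (2.5 − (-2))/7 = 9/14.
Left endpoints: -2, -19/14, -5/7, -1/14, 4/7, 17/14, 13/7.
f(-2) = 6, f(-19/14) = 24/7, f(-5/7) = 6/7, f(-1/14) = -12/7, f(4/7) = -30/7, f(17/14) = -48/7, f(13/7) = -66/7.
Sum = Δs · [f(-2) + f(-19/14) + f(-5/7) + ...].
Sum ≈ -7.714286.

-7.714286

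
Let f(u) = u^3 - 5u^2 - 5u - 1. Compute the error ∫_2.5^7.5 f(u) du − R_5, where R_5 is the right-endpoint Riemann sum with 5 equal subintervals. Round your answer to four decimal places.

Exact integral: ∫_2.5^7.5 f(u) du ≈ -25.833333.
R_5 = 48.125.
Error ≈ -25.833333 − 48.125 ≈ -73.9583.

-73.9583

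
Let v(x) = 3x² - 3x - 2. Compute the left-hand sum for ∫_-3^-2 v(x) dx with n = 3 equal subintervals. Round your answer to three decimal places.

27.556

Δx = (-2 − (-3))/3 = 1/3.
Left endpoints: -3, -8/3, -7/3.
v(-3) = 34, v(-8/3) = 82/3, v(-7/3) = 64/3.
Sum = Δx · [v(-3) + v(-8/3) + v(-7/3)].
Sum ≈ 27.556.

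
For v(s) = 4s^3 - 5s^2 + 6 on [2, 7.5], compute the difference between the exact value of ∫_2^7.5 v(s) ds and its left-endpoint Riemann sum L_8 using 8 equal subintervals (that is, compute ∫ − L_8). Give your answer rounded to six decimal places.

Exact integral: ∫_2^7.5 v(s) ds ≈ 2491.27083333.
L_8 = 2034.52734375.
Error ≈ 2491.27083333 − 2034.52734375 ≈ 456.743490.

456.743490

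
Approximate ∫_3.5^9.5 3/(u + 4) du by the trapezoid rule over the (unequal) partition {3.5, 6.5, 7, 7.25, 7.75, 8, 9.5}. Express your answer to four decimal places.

Subinterval widths: 3, 0.5, 0.25, 0.5, 0.25, 1.5.
f(3.5) = 0.4, f(6.5) = 2/7, f(7) = 3/11, f(7.25) = 4/15, f(7.75) = 12/47, f(8) = 0.25, f(9.5) = 2/9.
On each subinterval the trapezoid contributes (Δu_i/2)·[f(u_{i-1}) + f(u_i)].
Sum ≈ 1.7834.

1.7834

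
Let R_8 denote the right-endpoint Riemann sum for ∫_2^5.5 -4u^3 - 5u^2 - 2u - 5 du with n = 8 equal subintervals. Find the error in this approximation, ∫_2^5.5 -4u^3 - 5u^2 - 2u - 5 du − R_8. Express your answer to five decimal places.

Exact integral: ∫_2^5.5 f(u) du ≈ -1206.7708333.
R_8 ≈ -1381.1738281.
Error ≈ -1206.7708333 − (-1381.1738281) ≈ 174.40299.

174.40299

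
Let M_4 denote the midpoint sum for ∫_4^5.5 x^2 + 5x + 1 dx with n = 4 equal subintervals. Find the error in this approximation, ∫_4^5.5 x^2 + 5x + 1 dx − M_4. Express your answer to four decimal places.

0.0176

Exact integral: ∫_4^5.5 f(x) dx = 71.25.
M_4 ≈ 71.232422.
Error ≈ 71.25 − 71.232422 ≈ 0.0176.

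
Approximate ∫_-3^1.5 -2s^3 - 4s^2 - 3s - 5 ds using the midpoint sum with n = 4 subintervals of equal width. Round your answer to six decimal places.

-15.143555

Δs = (1.5 − (-3))/4 = 1.125.
Midpoints: -2.4375, -1.3125, -0.1875, 0.9375.
f(-2.4375) = 15383/2048, f(-1.3125) = -7027/2048, f(-0.1875) = -9349/2048, f(0.9375) = -26575/2048.
Sum = Δs · [f(-2.4375) + f(-1.3125) + f(-0.1875) + f(0.9375)].
Sum ≈ -15.143555.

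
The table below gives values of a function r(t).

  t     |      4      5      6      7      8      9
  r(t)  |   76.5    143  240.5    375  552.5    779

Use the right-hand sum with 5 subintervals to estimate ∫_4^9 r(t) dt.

2090

Δt = 1.
Sum = 1·[143 + 240.5 + 375 + 552.5 + 779] = 2090.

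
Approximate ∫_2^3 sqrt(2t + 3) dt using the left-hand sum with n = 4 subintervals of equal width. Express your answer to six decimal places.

Δt = (3 − 2)/4 = 0.25.
Left endpoints: 2, 2.25, 2.5, 2.75.
f(2) ≈ 2.645751, f(2.25) ≈ 2.738613, f(2.5) ≈ 2.828427, f(2.75) ≈ 2.915476.
Sum = Δt · [f(2) + f(2.25) + f(2.5) + f(2.75)].
Sum ≈ 2.782067.

2.782067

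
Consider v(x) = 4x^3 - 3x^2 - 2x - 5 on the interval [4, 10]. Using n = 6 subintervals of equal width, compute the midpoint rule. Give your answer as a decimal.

8653.5

Δx = (10 − 4)/6 = 1.
Midpoints: 4.5, 5.5, 6.5, 7.5, 8.5, 9.5.
v(4.5) = 289.75, v(5.5) = 558.75, v(6.5) = 953.75, v(7.5) = 1498.75, v(8.5) = 2217.75, v(9.5) = 3134.75.
Sum = Δx · [v(4.5) + v(5.5) + v(6.5) + ...].
Sum = 8653.5.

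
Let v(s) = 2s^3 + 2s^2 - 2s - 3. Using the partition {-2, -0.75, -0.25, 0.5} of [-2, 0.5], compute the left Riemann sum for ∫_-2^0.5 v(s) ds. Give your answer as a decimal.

-11.1640625

Subinterval widths: 1.25, 0.5, 0.75.
Left endpoints: -2, -0.75, -0.25.
v(-2) = -7, v(-0.75) = -1.21875, v(-0.25) = -2.40625.
Sum = Σ Δs_i · v(s_i).
Sum = -11.1640625.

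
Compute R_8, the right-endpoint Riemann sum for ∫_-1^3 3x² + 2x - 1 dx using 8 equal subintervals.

40.5

Δx = (3 − (-1))/8 = 0.5.
Right endpoints: -0.5, 0, 0.5, 1, 1.5, 2, 2.5, 3.
f(-0.5) = -1.25, f(0) = -1, f(0.5) = 0.75, f(1) = 4, f(1.5) = 8.75, f(2) = 15, f(2.5) = 22.75, f(3) = 32.
Sum = Δx · [f(-0.5) + f(0) + f(0.5) + ...].
Sum = 40.5.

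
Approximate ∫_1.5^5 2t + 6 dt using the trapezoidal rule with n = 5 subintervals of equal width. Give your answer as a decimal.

43.75

Δt = (5 − 1.5)/5 = 0.7.
f(1.5) = 9, f(2.2) = 10.4, f(2.9) = 11.8, f(3.6) = 13.2, f(4.3) = 14.6, f(5) = 16.
T_5 = (Δt/2)·[f(t_0) + 2f(t_1) + ... + 2f(t_{4}) + f(t_5)].
Sum = 43.75.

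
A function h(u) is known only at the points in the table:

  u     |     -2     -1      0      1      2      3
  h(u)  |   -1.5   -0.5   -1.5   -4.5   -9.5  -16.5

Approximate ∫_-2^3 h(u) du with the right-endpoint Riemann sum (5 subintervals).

Δu = 1.
Sum = 1·[(-0.5) + (-1.5) + (-4.5) + (-9.5) + (-16.5)] = -32.5.

-32.5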